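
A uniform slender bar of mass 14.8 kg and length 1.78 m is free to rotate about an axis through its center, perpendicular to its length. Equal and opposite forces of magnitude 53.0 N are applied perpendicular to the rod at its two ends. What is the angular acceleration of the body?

α ≈ 24.1 rad/s²

I = (1/12)ML² = (1/12)(14.8)(1.78)² = 3.908 kg·m².
The couple gives τ = F·(L/2) + F·(L/2) = F L = (53.0)(1.78) = 94.34 N·m.
Newton's second law for rotation, τ = Iα, gives α = τ/I = 94.34/3.908 = 24.14 rad/s².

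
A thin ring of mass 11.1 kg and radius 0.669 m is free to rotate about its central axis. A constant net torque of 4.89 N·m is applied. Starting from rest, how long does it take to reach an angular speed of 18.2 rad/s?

t ≈ 18.5 s

I = MR² = (11.1)(0.669)² = 4.968 kg·m².
α = τ/I = 4.89/4.968 = 0.9843 rad/s².
ω = αt ⇒ t = ω/α = 18.2/0.9843 = 18.49 s.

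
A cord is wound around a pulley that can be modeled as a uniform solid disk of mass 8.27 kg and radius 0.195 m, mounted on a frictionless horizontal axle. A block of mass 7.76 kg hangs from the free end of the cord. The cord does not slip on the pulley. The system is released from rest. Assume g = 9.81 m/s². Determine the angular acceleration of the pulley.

I = ½MR² = (1/2)(8.27)(0.195)² = 0.1572 kg·m².
Block: mg − T = ma. Pulley: TR = Iα. No-slip: a = αR, so T = (I/R²)a = 4.135·a.
Then mg = (m + 4.135)a, so a = (7.76)(9.81)/(7.76 + 4.135) = 6.400 m/s².
α = a/R = 6.400/0.195 = 32.82 rad/s².

α ≈ 32.8 rad/s²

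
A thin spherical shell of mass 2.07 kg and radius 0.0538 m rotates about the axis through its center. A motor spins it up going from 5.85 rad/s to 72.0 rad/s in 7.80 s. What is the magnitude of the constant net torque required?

τ ≈ 0.0339 N·m

I = (2/3)MR² = (2/3)(2.07)(0.0538)² = 0.003994 kg·m².
α = Δω/Δt = (72.0 − 5.85)/7.80 = 8.481 rad/s².
τ = Iα = (0.003994)(8.481) = 0.03387 N·m.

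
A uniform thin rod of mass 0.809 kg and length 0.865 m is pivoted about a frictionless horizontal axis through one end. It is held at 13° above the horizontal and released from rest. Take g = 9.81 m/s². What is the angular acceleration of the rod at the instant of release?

α ≈ 16.6 rad/s²

About the pivot, I = (1/3)ML² = (1/3)(0.809)(0.865)² = 0.2018 kg·m².
The weight acts at the center, a distance L/2 = 0.4325 m from the pivot; τ = Mg(L/2) cos 13° = 3.344 N·m.
α = τ/I = 3.344/0.2018 = 16.58 rad/s².
(Equivalently α = (3g/(2L)) cos 13° = 16.58 rad/s².)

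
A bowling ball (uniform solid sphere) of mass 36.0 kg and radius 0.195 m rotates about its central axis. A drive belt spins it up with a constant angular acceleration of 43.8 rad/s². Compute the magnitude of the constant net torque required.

I = (2/5)MR² = (2/5)(36.0)(0.195)² = 0.5476 kg·m².
τ = Iα = (0.5476)(43.80) = 23.98 N·m.

τ ≈ 24.0 N·m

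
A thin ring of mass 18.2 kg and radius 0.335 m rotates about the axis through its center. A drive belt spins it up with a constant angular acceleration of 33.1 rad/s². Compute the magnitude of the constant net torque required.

τ ≈ 67.6 N·m

I = MR² = (18.2)(0.335)² = 2.042 kg·m².
τ = Iα = (2.042)(33.10) = 67.61 N·m.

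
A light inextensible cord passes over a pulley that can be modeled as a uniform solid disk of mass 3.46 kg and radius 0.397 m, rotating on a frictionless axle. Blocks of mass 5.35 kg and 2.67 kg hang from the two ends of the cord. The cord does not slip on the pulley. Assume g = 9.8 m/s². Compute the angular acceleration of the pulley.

I = ½MR² = (1/2)(3.46)(0.397)² = 0.2727 kg·m².
Heavier block: m₁g − T₁ = m₁a. Lighter block: T₂ − m₂g = m₂a.
Pulley: (T₁ − T₂)R = Iα = I(a/R), so T₁ − T₂ = (I/R²)a = (1/2)M_p a = 1.730·a.
Adding the three: (m₁ − m₂)g = (m₁ + m₂ + 1.730)a, so a = (5.35 − 2.67)(9.8)/(5.35 + 2.67 + 1.730) = 2.694 m/s².
α = a/R = 2.694/0.397 = 6.785 rad/s².

α ≈ 6.79 rad/s²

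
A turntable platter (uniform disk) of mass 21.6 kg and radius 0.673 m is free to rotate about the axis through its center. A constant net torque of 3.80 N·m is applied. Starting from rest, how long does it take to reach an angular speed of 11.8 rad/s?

I = ½MR² = (1/2)(21.6)(0.673)² = 4.892 kg·m².
α = τ/I = 3.80/4.892 = 0.7768 rad/s².
ω = αt ⇒ t = ω/α = 11.8/0.7768 = 15.19 s.

t ≈ 15.2 s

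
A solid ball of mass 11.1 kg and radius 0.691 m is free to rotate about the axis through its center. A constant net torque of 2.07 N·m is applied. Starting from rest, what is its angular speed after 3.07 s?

ω ≈ 3.00 rad/s

I = (2/5)MR² = (2/5)(11.1)(0.691)² = 2.120 kg·m².
α = τ/I = 2.07/2.120 = 0.9764 rad/s².
ω = ω₀ + αt = 0 + (0.9764)(3.07) = 2.998 rad/s.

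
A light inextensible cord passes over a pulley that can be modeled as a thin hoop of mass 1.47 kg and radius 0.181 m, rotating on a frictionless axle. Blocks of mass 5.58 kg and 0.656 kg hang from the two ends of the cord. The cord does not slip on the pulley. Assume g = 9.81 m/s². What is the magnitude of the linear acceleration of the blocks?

I = MR² = (1.47)(0.181)² = 0.04816 kg·m².
Heavier block: m₁g − T₁ = m₁a. Lighter block: T₂ − m₂g = m₂a.
Pulley: (T₁ − T₂)R = Iα = I(a/R), so T₁ − T₂ = (I/R²)a = 1·M_p a = 1.470·a.
Adding the three: (m₁ − m₂)g = (m₁ + m₂ + 1.470)a, so a = (5.58 − 0.656)(9.81)/(5.58 + 0.656 + 1.470) = 6.268 m/s².

a ≈ 6.27 m/s²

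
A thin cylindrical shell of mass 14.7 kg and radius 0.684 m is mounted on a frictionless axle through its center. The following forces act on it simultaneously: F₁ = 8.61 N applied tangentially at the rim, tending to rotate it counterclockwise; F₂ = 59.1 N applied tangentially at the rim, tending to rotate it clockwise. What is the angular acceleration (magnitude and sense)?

I = MR² = (14.7)(0.684)² = 6.877 kg·m².
Taking counterclockwise as positive: τ₁ = +(8.61)(0.684) = +5.889 N·m; τ₂ = −(59.1)(0.684) = −40.42 N·m.
Net torque τ = -34.54 N·m.
α = τ/I = -34.54/6.877 = -5.021 rad/s².

α ≈ 5.02 rad/s², clockwise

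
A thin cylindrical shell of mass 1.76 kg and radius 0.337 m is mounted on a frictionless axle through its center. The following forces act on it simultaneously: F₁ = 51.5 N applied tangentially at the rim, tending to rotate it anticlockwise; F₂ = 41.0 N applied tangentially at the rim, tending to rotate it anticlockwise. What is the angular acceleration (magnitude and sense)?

α ≈ 156 rad/s², anticlockwise

I = MR² = (1.76)(0.337)² = 0.1999 kg·m².
Taking anticlockwise as positive: τ₁ = +(51.5)(0.337) = +17.36 N·m; τ₂ = +(41.0)(0.337) = +13.82 N·m.
Net torque τ = 31.17 N·m.
α = τ/I = 31.17/0.1999 = 156.0 rad/s².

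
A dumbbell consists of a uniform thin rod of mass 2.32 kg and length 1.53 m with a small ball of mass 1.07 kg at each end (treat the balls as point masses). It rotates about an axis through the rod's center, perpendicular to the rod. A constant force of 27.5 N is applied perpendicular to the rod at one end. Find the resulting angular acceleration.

I_rod = (1/12)ML² = (1/12)(2.32)(1.53)² = 0.4526 kg·m².
I_balls = 2·m·(L/2)² = 2(1.07)(0.7650)² = 1.252 kg·m².
Total I = 1.705 kg·m².
τ = F·(L/2) = (27.5)(0.765) = 21.04 N·m.
α = τ/I = 21.04/1.705 = 12.34 rad/s².

α ≈ 12.3 rad/s²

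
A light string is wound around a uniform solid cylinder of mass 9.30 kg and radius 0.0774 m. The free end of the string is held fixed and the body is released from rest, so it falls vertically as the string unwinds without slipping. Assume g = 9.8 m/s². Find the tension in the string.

Translation: Mg − T = Ma. Rotation about the center: TR = Iα with I = ½MR².
With a = αR: T = (I/R²)a = (1/2)M a, so Mg = (1 + 0.5000)Ma.
a = g/(1 + 0.5000) = 9.8/1.500 = 6.533 m/s².
T = 0.5000·M·a = (0.5000)(9.30)(6.533) = 30.38 N.

T ≈ 30.4 N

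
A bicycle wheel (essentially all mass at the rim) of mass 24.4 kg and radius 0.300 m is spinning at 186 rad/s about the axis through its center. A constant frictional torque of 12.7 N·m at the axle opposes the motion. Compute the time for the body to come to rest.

I = MR² = (24.4)(0.300)² = 2.196 kg·m².
The net torque has magnitude 12.7 N·m, opposing ω.
|α| = τ/I = 12.70/2.196 = 5.783 rad/s² (deceleration).
0 = ω₀ − |α|t ⇒ t = ω₀/|α| = 186/5.783 = 32.16 s.

t ≈ 32.2 s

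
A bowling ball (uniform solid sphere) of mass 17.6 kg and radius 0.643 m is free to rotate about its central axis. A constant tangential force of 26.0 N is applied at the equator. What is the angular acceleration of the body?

α ≈ 5.74 rad/s²

I = (2/5)MR² = (2/5)(17.6)(0.643)² = 2.911 kg·m².
τ = F R = (26.0)(0.643) = 16.72 N·m.
Newton's second law for rotation, τ = Iα, gives α = τ/I = 16.72/2.911 = 5.744 rad/s².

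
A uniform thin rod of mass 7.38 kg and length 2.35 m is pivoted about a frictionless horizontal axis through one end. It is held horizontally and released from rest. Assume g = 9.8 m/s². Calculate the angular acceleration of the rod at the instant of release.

About the pivot, I = (1/3)ML² = (1/3)(7.38)(2.35)² = 13.59 kg·m².
The weight acts at the center, a distance L/2 = 1.175 m from the pivot; τ = Mg(L/2) = 84.98 N·m.
α = τ/I = 84.98/13.59 = 6.255 rad/s².

α ≈ 6.26 rad/s²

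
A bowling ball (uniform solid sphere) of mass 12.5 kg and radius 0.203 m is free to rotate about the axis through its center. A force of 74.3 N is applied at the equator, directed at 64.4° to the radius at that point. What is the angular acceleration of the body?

I = (2/5)MR² = (2/5)(12.5)(0.203)² = 0.2060 kg·m².
Only the tangential component produces torque: τ = F R sinθ = (74.3)(0.203) sin 64.4° = 13.60 N·m.
From τ = Iα: α = 13.60/0.2060 = 66.02 rad/s².

α ≈ 66.0 rad/s²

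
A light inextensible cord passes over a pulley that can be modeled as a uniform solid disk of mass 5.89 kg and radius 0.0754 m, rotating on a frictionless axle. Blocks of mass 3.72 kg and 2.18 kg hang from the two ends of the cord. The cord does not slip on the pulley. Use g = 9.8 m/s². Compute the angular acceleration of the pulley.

I = ½MR² = (1/2)(5.89)(0.0754)² = 0.01674 kg·m².
Heavier block: m₁g − T₁ = m₁a. Lighter block: T₂ − m₂g = m₂a.
Pulley: (T₁ − T₂)R = Iα = I(a/R), so T₁ − T₂ = (I/R²)a = (1/2)M_p a = 2.945·a.
Adding the three: (m₁ − m₂)g = (m₁ + m₂ + 2.945)a, so a = (3.72 − 2.18)(9.8)/(3.72 + 2.18 + 2.945) = 1.706 m/s².
α = a/R = 1.706/0.0754 = 22.63 rad/s².

α ≈ 22.6 rad/s²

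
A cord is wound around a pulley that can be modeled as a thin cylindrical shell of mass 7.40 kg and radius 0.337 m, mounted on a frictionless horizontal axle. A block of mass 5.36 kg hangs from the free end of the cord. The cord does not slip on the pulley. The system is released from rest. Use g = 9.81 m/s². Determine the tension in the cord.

I = MR² = (7.40)(0.337)² = 0.8404 kg·m².
Block: mg − T = ma. Pulley: TR = Iα. No-slip: a = αR, so T = (I/R²)a = 7.400·a.
Then mg = (m + 7.400)a, so a = (5.36)(9.81)/(5.36 + 7.400) = 4.121 m/s².
T = 7.400·a = 30.49 N.

T ≈ 30.5 N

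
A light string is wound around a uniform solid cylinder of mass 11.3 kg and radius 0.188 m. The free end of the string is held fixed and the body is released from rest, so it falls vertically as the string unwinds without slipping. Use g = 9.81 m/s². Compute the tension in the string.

T ≈ 37.0 N

Translation: Mg − T = Ma. Rotation about the center: TR = Iα with I = ½MR².
With a = αR: T = (I/R²)a = (1/2)M a, so Mg = (1 + 0.5000)Ma.
a = g/(1 + 0.5000) = 9.81/1.500 = 6.540 m/s².
T = 0.5000·M·a = (0.5000)(11.3)(6.540) = 36.95 N.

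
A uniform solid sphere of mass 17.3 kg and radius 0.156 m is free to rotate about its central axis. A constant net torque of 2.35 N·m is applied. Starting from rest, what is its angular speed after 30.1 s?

I = (2/5)MR² = (2/5)(17.3)(0.156)² = 0.1684 kg·m².
α = τ/I = 2.35/0.1684 = 13.95 rad/s².
ω = ω₀ + αt = 0 + (13.95)(30.1) = 420.0 rad/s.

ω ≈ 420 rad/s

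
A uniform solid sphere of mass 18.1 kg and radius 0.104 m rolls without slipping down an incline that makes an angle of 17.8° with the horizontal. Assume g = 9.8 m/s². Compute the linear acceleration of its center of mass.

a ≈ 2.14 m/s²

Translation along the incline: Mg sinθ − f = Ma.
Rotation about the center: fR = Iα with I = (2/5)MR². No-slip gives a = αR, so f = (I/R²)a = (2/5)M a.
Substituting: Mg sinθ = (1 + 0.4000)Ma, so a = g sinθ/(1 + 0.4000) = (9.8) sin 17.8° / 1.400 = 2.140 m/s².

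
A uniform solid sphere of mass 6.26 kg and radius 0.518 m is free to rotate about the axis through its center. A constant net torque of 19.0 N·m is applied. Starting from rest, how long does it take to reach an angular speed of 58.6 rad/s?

t ≈ 2.07 s

I = (2/5)MR² = (2/5)(6.26)(0.518)² = 0.6719 kg·m².
α = τ/I = 19.0/0.6719 = 28.28 rad/s².
ω = αt ⇒ t = ω/α = 58.6/28.28 = 2.072 s.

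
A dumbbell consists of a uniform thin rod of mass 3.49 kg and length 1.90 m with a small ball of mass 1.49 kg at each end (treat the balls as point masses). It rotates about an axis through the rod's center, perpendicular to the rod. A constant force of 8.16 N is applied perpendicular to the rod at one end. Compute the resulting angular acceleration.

I_rod = (1/12)ML² = (1/12)(3.49)(1.90)² = 1.050 kg·m².
I_balls = 2·m·(L/2)² = 2(1.49)(0.9500)² = 2.689 kg·m².
Total I = 3.739 kg·m².
τ = F·(L/2) = (8.16)(0.950) = 7.752 N·m.
α = τ/I = 7.752/3.739 = 2.073 rad/s².

α ≈ 2.07 rad/s²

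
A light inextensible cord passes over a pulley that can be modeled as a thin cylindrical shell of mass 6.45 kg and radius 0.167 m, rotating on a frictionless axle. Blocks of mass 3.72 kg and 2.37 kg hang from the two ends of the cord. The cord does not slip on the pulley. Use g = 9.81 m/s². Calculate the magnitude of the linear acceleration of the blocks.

I = MR² = (6.45)(0.167)² = 0.1799 kg·m².
Heavier block: m₁g − T₁ = m₁a. Lighter block: T₂ − m₂g = m₂a.
Pulley: (T₁ − T₂)R = Iα = I(a/R), so T₁ − T₂ = (I/R²)a = 1·M_p a = 6.450·a.
Adding the three: (m₁ − m₂)g = (m₁ + m₂ + 6.450)a, so a = (3.72 − 2.37)(9.81)/(3.72 + 2.37 + 6.450) = 1.056 m/s².

a ≈ 1.06 m/s²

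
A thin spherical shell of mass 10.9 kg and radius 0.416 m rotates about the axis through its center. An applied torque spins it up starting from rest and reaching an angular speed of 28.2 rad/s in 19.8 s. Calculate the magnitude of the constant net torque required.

I = (2/3)MR² = (2/3)(10.9)(0.416)² = 1.258 kg·m².
α = Δω/Δt = (28.2 − 0)/19.8 = 1.424 rad/s².
τ = Iα = (1.258)(1.424) = 1.791 N·m.

τ ≈ 1.79 N·m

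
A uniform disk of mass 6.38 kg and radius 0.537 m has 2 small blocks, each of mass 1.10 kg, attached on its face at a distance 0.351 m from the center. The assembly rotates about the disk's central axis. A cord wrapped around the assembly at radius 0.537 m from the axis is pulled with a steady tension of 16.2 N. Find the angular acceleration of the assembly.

I_disk = ½MR² = ½(6.38)(0.537)² = 0.9199 kg·m².
I_blocks = 2·m·r² = 2(1.10)(0.351)² = 0.2710 kg·m².
Total I = 1.191 kg·m².
τ = F r = (16.2)(0.537) = 8.699 N·m.
α = τ/I = 8.699/1.191 = 7.305 rad/s².

α ≈ 7.30 rad/s²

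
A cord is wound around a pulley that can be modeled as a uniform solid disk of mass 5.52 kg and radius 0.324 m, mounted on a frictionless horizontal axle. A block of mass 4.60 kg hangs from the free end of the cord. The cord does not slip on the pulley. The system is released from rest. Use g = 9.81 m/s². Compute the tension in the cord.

T ≈ 16.9 N

I = ½MR² = (1/2)(5.52)(0.324)² = 0.2897 kg·m².
Block: mg − T = ma. Pulley: TR = Iα. No-slip: a = αR, so T = (I/R²)a = 2.760·a.
Then mg = (m + 2.760)a, so a = (4.60)(9.81)/(4.60 + 2.760) = 6.131 m/s².
T = 2.760·a = 16.92 N.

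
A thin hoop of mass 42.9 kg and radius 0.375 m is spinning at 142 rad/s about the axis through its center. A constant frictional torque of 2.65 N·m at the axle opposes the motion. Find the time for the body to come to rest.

t ≈ 323 s

I = MR² = (42.9)(0.375)² = 6.033 kg·m².
The net torque has magnitude 2.65 N·m, opposing ω.
|α| = τ/I = 2.650/6.033 = 0.4393 rad/s² (deceleration).
0 = ω₀ − |α|t ⇒ t = ω₀/|α| = 142/0.4393 = 323.3 s.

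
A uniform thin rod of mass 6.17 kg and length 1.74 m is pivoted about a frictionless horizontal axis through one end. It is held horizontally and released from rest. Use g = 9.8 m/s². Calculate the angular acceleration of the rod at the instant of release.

α ≈ 8.45 rad/s²

About the pivot, I = (1/3)ML² = (1/3)(6.17)(1.74)² = 6.227 kg·m².
The weight acts at the center, a distance L/2 = 0.8700 m from the pivot; τ = Mg(L/2) = 52.61 N·m.
α = τ/I = 52.61/6.227 = 8.448 rad/s².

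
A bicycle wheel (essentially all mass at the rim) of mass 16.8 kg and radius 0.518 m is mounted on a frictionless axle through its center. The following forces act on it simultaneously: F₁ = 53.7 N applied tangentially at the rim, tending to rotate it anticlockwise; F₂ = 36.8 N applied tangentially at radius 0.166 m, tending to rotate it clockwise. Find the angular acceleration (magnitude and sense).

I = MR² = (16.8)(0.518)² = 4.508 kg·m².
Taking anticlockwise as positive: τ₁ = +(53.7)(0.518) = +27.82 N·m; τ₂ = −(36.8)(0.166) = −6.109 N·m.
Net torque τ = 21.71 N·m.
α = τ/I = 21.71/4.508 = 4.816 rad/s².

α ≈ 4.82 rad/s², anticlockwise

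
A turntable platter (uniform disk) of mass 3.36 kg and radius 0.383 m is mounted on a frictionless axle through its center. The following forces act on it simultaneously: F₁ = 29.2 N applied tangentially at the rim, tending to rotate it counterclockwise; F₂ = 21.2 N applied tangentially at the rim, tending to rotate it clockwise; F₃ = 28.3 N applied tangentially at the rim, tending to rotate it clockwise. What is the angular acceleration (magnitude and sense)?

α ≈ 31.5 rad/s², clockwise

I = ½MR² = (1/2)(3.36)(0.383)² = 0.2464 kg·m².
Taking counterclockwise as positive: τ₁ = +(29.2)(0.383) = +11.18 N·m; τ₂ = −(21.2)(0.383) = −8.120 N·m; τ₃ = −(28.3)(0.383) = −10.84 N·m.
Net torque τ = -7.775 N·m.
α = τ/I = -7.775/0.2464 = -31.55 rad/s².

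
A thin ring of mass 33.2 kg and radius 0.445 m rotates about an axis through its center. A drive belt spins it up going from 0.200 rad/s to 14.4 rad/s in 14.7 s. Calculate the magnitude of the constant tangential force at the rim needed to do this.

F ≈ 14.3 N

I = MR² = (33.2)(0.445)² = 6.574 kg·m².
α = Δω/Δt = (14.4 − 0.200)/14.7 = 0.9660 rad/s².
The required torque is τ = Iα = (6.574)(0.9660) = 6.351 N·m.
A tangential force at the rim gives τ = FR, so F = τ/R = 6.351/0.445 = 14.27 N.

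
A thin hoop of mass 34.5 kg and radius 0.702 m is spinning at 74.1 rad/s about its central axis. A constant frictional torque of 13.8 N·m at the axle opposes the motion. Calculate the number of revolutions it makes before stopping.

I = MR² = (34.5)(0.702)² = 17.00 kg·m².
The net torque has magnitude 13.8 N·m, opposing ω.
|α| = τ/I = 13.80/17.00 = 0.8117 rad/s² (deceleration).
ω² = ω₀² − 2|α|θ with ω = 0 ⇒ θ = ω₀²/(2|α|) = 3382 rad = 538.3 rev.

≈ 538 revolutions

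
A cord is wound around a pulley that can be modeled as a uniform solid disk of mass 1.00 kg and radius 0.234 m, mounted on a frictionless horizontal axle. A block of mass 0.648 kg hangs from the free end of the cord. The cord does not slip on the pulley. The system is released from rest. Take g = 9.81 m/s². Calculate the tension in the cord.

I = ½MR² = (1/2)(1.00)(0.234)² = 0.02738 kg·m².
Block: mg − T = ma. Pulley: TR = Iα. No-slip: a = αR, so T = (I/R²)a = 0.5000·a.
Then mg = (m + 0.5000)a, so a = (0.648)(9.81)/(0.648 + 0.5000) = 5.537 m/s².
T = 0.5000·a = 2.769 N.

T ≈ 2.77 N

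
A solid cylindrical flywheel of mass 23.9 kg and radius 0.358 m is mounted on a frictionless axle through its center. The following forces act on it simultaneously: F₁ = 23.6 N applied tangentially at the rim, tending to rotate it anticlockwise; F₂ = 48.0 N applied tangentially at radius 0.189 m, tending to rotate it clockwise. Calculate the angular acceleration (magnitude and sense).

α ≈ 0.407 rad/s², clockwise

I = ½MR² = (1/2)(23.9)(0.358)² = 1.532 kg·m².
Taking anticlockwise as positive: τ₁ = +(23.6)(0.358) = +8.449 N·m; τ₂ = −(48.0)(0.189) = −9.072 N·m.
Net torque τ = -0.6232 N·m.
α = τ/I = -0.6232/1.532 = -0.4069 rad/s².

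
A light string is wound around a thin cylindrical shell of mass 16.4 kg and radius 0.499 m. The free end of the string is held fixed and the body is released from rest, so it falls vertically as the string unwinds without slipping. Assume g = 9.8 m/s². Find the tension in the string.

T ≈ 80.4 N

Translation: Mg − T = Ma. Rotation about the center: TR = Iα with I = MR².
With a = αR: T = (I/R²)a = M a, so Mg = (1 + 1.000)Ma.
a = g/(1 + 1.000) = 9.8/2.000 = 4.900 m/s².
T = 1.000·M·a = (1.000)(16.4)(4.900) = 80.36 N.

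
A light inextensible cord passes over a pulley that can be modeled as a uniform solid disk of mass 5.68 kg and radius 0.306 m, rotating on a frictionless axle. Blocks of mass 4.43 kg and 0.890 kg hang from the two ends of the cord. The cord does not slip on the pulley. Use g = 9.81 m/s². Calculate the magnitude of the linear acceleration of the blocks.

a ≈ 4.26 m/s²

I = ½MR² = (1/2)(5.68)(0.306)² = 0.2659 kg·m².
Heavier block: m₁g − T₁ = m₁a. Lighter block: T₂ − m₂g = m₂a.
Pulley: (T₁ − T₂)R = Iα = I(a/R), so T₁ − T₂ = (I/R²)a = (1/2)M_p a = 2.840·a.
Adding the three: (m₁ − m₂)g = (m₁ + m₂ + 2.840)a, so a = (4.43 − 0.890)(9.81)/(4.43 + 0.890 + 2.840) = 4.256 m/s².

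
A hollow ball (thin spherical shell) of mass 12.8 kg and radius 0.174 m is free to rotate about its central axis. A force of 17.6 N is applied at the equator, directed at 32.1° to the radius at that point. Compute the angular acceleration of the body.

I = (2/3)MR² = (2/3)(12.8)(0.174)² = 0.2584 kg·m².
Only the tangential component produces torque: τ = F R sinθ = (17.6)(0.174) sin 32.1° = 1.627 N·m.
From τ = Iα: α = 1.627/0.2584 = 6.299 rad/s².

α ≈ 6.30 rad/s²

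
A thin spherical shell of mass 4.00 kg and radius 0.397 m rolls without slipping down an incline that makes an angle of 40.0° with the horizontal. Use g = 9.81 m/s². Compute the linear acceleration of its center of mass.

Translation along the incline: Mg sinθ − f = Ma.
Rotation about the center: fR = Iα with I = (2/3)MR². No-slip gives a = αR, so f = (I/R²)a = (2/3)M a.
Substituting: Mg sinθ = (1 + 0.6667)Ma, so a = g sinθ/(1 + 0.6667) = (9.81) sin 40.0° / 1.667 = 3.783 m/s².

a ≈ 3.78 m/s²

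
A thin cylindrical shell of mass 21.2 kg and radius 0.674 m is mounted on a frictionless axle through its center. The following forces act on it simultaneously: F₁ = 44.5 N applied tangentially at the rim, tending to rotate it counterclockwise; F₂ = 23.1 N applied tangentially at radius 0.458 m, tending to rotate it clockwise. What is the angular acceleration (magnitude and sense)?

I = MR² = (21.2)(0.674)² = 9.631 kg·m².
Taking counterclockwise as positive: τ₁ = +(44.5)(0.674) = +29.99 N·m; τ₂ = −(23.1)(0.458) = −10.58 N·m.
Net torque τ = 19.41 N·m.
α = τ/I = 19.41/9.631 = 2.016 rad/s².

α ≈ 2.02 rad/s², counterclockwise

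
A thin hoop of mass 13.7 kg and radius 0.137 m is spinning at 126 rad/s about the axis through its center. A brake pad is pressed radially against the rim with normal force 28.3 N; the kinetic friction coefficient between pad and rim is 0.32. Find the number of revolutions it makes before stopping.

I = MR² = (13.7)(0.137)² = 0.2571 kg·m².
Friction force f = μN = (0.32)(28.3) = 9.056 N at the rim; torque magnitude τ = fR = 1.241 N·m, opposing ω.
|α| = τ/I = 1.241/0.2571 = 4.825 rad/s² (deceleration).
ω² = ω₀² − 2|α|θ with ω = 0 ⇒ θ = ω₀²/(2|α|) = 1645 rad = 261.8 rev.

≈ 262 revolutions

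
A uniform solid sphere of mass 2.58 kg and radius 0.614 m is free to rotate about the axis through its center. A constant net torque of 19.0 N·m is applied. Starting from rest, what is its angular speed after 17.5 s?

ω ≈ 855 rad/s

I = (2/5)MR² = (2/5)(2.58)(0.614)² = 0.3891 kg·m².
α = τ/I = 19.0/0.3891 = 48.84 rad/s².
ω = ω₀ + αt = 0 + (48.84)(17.5) = 854.6 rad/s.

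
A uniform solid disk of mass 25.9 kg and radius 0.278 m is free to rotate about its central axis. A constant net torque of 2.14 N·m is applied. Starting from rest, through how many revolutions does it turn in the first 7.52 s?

I = ½MR² = (1/2)(25.9)(0.278)² = 1.001 kg·m².
α = τ/I = 2.14/1.001 = 2.138 rad/s².
θ = ½αt² = ½(2.138)(7.52)² = 60.46 rad.
Revolutions = θ/(2π) = 9.622.

≈ 9.62 revolutions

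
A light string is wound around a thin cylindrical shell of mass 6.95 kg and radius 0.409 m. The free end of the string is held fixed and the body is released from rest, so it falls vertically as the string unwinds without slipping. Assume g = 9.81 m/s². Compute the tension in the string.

Translation: Mg − T = Ma. Rotation about the center: TR = Iα with I = MR².
With a = αR: T = (I/R²)a = M a, so Mg = (1 + 1.000)Ma.
a = g/(1 + 1.000) = 9.81/2.000 = 4.905 m/s².
T = 1.000·M·a = (1.000)(6.95)(4.905) = 34.09 N.

T ≈ 34.1 N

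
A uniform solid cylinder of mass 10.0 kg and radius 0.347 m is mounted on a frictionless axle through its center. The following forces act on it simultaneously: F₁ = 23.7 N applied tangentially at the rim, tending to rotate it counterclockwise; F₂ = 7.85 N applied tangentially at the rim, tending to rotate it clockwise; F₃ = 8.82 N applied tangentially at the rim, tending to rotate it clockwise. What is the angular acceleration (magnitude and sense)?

α ≈ 4.05 rad/s², counterclockwise

I = ½MR² = (1/2)(10.0)(0.347)² = 0.6020 kg·m².
Taking counterclockwise as positive: τ₁ = +(23.7)(0.347) = +8.224 N·m; τ₂ = −(7.85)(0.347) = −2.724 N·m; τ₃ = −(8.82)(0.347) = −3.061 N·m.
Net torque τ = 2.439 N·m.
α = τ/I = 2.439/0.6020 = 4.052 rad/s².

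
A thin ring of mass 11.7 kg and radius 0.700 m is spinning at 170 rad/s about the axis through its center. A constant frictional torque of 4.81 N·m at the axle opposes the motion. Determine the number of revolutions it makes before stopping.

≈ 2740 revolutions

I = MR² = (11.7)(0.700)² = 5.733 kg·m².
The net torque has magnitude 4.81 N·m, opposing ω.
|α| = τ/I = 4.810/5.733 = 0.8390 rad/s² (deceleration).
ω² = ω₀² − 2|α|θ with ω = 0 ⇒ θ = ω₀²/(2|α|) = 17220 rad = 2741 rev.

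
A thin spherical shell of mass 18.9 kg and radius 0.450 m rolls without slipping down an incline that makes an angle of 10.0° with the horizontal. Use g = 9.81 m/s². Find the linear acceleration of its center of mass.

Translation along the incline: Mg sinθ − f = Ma.
Rotation about the center: fR = Iα with I = (2/3)MR². No-slip gives a = αR, so f = (I/R²)a = (2/3)M a.
Substituting: Mg sinθ = (1 + 0.6667)Ma, so a = g sinθ/(1 + 0.6667) = (9.81) sin 10.0° / 1.667 = 1.022 m/s².

a ≈ 1.02 m/s²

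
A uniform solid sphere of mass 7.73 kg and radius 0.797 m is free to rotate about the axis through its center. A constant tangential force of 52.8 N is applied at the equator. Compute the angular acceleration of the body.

I = (2/5)MR² = (2/5)(7.73)(0.797)² = 1.964 kg·m².
τ = F R = (52.8)(0.797) = 42.08 N·m.
Newton's second law for rotation, τ = Iα, gives α = τ/I = 42.08/1.964 = 21.43 rad/s².

α ≈ 21.4 rad/s²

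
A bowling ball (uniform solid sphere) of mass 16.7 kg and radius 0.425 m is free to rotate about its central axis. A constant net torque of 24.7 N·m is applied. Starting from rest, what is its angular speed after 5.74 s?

ω ≈ 118 rad/s

I = (2/5)MR² = (2/5)(16.7)(0.425)² = 1.207 kg·m².
α = τ/I = 24.7/1.207 = 20.47 rad/s².
ω = ω₀ + αt = 0 + (20.47)(5.74) = 117.5 rad/s.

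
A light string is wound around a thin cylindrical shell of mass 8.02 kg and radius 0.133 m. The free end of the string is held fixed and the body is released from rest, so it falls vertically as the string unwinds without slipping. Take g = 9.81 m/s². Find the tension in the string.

T ≈ 39.3 N

Translation: Mg − T = Ma. Rotation about the center: TR = Iα with I = MR².
With a = αR: T = (I/R²)a = M a, so Mg = (1 + 1.000)Ma.
a = g/(1 + 1.000) = 9.81/2.000 = 4.905 m/s².
T = 1.000·M·a = (1.000)(8.02)(4.905) = 39.34 N.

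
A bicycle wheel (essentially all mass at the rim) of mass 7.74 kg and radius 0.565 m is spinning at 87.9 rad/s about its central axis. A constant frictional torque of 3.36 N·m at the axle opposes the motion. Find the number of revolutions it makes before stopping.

≈ 452 revolutions

I = MR² = (7.74)(0.565)² = 2.471 kg·m².
The net torque has magnitude 3.36 N·m, opposing ω.
|α| = τ/I = 3.360/2.471 = 1.360 rad/s² (deceleration).
ω² = ω₀² − 2|α|θ with ω = 0 ⇒ θ = ω₀²/(2|α|) = 2841 rad = 452.1 rev.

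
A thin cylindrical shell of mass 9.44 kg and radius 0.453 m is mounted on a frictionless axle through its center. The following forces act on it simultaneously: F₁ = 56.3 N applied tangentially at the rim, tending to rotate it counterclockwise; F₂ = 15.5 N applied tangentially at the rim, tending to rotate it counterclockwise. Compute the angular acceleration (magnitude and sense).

I = MR² = (9.44)(0.453)² = 1.937 kg·m².
Taking counterclockwise as positive: τ₁ = +(56.3)(0.453) = +25.50 N·m; τ₂ = +(15.5)(0.453) = +7.022 N·m.
Net torque τ = 32.53 N·m.
α = τ/I = 32.53/1.937 = 16.79 rad/s².

α ≈ 16.8 rad/s², counterclockwise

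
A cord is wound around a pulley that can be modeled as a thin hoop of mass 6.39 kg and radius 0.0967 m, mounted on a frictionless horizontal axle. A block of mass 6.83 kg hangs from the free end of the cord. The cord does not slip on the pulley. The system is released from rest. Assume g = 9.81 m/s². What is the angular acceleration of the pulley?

α ≈ 52.4 rad/s²

I = MR² = (6.39)(0.0967)² = 0.05975 kg·m².
Block: mg − T = ma. Pulley: TR = Iα. No-slip: a = αR, so T = (I/R²)a = 6.390·a.
Then mg = (m + 6.390)a, so a = (6.83)(9.81)/(6.83 + 6.390) = 5.068 m/s².
α = a/R = 5.068/0.0967 = 52.41 rad/s².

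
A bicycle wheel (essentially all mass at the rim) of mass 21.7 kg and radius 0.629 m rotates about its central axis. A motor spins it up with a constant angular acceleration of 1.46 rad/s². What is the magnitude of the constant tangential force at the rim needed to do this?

F ≈ 19.9 N

I = MR² = (21.7)(0.629)² = 8.585 kg·m².
The required torque is τ = Iα = (8.585)(1.460) = 12.53 N·m.
A tangential force at the rim gives τ = FR, so F = τ/R = 12.53/0.629 = 19.93 N.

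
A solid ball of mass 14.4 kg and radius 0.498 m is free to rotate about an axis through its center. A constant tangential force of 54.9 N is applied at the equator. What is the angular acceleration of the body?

I = (2/5)MR² = (2/5)(14.4)(0.498)² = 1.429 kg·m².
τ = F R = (54.9)(0.498) = 27.34 N·m.
Newton's second law for rotation, τ = Iα, gives α = τ/I = 27.34/1.429 = 19.14 rad/s².

α ≈ 19.1 rad/s²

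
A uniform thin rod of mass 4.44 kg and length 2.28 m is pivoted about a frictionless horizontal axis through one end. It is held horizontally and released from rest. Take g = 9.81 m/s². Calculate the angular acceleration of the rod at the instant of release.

α ≈ 6.45 rad/s²

About the pivot, I = (1/3)ML² = (1/3)(4.44)(2.28)² = 7.694 kg·m².
The weight acts at the center, a distance L/2 = 1.140 m from the pivot; τ = Mg(L/2) = 49.65 N·m.
α = τ/I = 49.65/7.694 = 6.454 rad/s².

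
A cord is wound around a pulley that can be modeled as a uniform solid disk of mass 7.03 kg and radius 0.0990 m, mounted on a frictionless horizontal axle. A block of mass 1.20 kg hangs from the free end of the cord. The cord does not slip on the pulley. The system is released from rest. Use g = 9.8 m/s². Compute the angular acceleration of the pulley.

α ≈ 25.2 rad/s²

I = ½MR² = (1/2)(7.03)(0.0990)² = 0.03445 kg·m².
Block: mg − T = ma. Pulley: TR = Iα. No-slip: a = αR, so T = (I/R²)a = 3.515·a.
Then mg = (m + 3.515)a, so a = (1.20)(9.8)/(1.20 + 3.515) = 2.494 m/s².
α = a/R = 2.494/0.0990 = 25.19 rad/s².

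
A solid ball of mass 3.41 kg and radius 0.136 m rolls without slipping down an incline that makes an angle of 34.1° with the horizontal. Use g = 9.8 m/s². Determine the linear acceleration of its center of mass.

a ≈ 3.92 m/s²

Translation along the incline: Mg sinθ − f = Ma.
Rotation about the center: fR = Iα with I = (2/5)MR². No-slip gives a = αR, so f = (I/R²)a = (2/5)M a.
Substituting: Mg sinθ = (1 + 0.4000)Ma, so a = g sinθ/(1 + 0.4000) = (9.8) sin 34.1° / 1.400 = 3.924 m/s².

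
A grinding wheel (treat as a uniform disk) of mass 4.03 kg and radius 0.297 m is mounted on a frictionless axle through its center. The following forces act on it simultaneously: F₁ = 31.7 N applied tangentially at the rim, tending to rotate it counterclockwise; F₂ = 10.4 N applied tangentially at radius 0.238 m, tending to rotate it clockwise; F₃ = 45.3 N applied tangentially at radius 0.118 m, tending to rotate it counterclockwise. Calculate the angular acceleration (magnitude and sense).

α ≈ 69.1 rad/s², counterclockwise

I = ½MR² = (1/2)(4.03)(0.297)² = 0.1777 kg·m².
Taking counterclockwise as positive: τ₁ = +(31.7)(0.297) = +9.415 N·m; τ₂ = −(10.4)(0.238) = −2.475 N·m; τ₃ = +(45.3)(0.118) = +5.345 N·m.
Net torque τ = 12.29 N·m.
α = τ/I = 12.29/0.1777 = 69.12 rad/s².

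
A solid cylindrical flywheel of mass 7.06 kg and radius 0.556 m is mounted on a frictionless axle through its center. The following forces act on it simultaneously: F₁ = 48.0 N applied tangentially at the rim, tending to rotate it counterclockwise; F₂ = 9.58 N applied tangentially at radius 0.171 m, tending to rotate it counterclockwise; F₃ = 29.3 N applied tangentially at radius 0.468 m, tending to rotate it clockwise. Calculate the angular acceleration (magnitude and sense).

α ≈ 13.4 rad/s², counterclockwise

I = ½MR² = (1/2)(7.06)(0.556)² = 1.091 kg·m².
Taking counterclockwise as positive: τ₁ = +(48.0)(0.556) = +26.69 N·m; τ₂ = +(9.58)(0.171) = +1.638 N·m; τ₃ = −(29.3)(0.468) = −13.71 N·m.
Net torque τ = 14.61 N·m.
α = τ/I = 14.61/1.091 = 13.39 rad/s².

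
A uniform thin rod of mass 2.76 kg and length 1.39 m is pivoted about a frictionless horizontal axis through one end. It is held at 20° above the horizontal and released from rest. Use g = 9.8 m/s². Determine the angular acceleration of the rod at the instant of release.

About the pivot, I = (1/3)ML² = (1/3)(2.76)(1.39)² = 1.778 kg·m².
The weight acts at the center, a distance L/2 = 0.6950 m from the pivot; τ = Mg(L/2) cos 20° = 17.66 N·m.
α = τ/I = 17.66/1.778 = 9.938 rad/s².
(Equivalently α = (3g/(2L)) cos 20° = 9.938 rad/s².)

α ≈ 9.94 rad/s²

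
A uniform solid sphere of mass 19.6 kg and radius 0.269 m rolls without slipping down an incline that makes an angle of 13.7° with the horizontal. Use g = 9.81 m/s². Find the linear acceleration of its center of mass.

a ≈ 1.66 m/s²

Translation along the incline: Mg sinθ − f = Ma.
Rotation about the center: fR = Iα with I = (2/5)MR². No-slip gives a = αR, so f = (I/R²)a = (2/5)M a.
Substituting: Mg sinθ = (1 + 0.4000)Ma, so a = g sinθ/(1 + 0.4000) = (9.81) sin 13.7° / 1.400 = 1.660 m/s².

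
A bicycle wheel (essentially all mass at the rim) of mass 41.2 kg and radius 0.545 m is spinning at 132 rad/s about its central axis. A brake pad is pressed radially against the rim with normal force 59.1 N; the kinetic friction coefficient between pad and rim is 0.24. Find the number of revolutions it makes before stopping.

I = MR² = (41.2)(0.545)² = 12.24 kg·m².
Friction force f = μN = (0.24)(59.1) = 14.18 N at the rim; torque magnitude τ = fR = 7.730 N·m, opposing ω.
|α| = τ/I = 7.730/12.24 = 0.6317 rad/s² (deceleration).
ω² = ω₀² − 2|α|θ with ω = 0 ⇒ θ = ω₀²/(2|α|) = 13790 rad = 2195 rev.

≈ 2190 revolutions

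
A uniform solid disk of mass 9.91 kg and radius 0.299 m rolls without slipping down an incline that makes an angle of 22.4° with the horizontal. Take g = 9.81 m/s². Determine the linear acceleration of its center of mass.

Translation along the incline: Mg sinθ − f = Ma.
Rotation about the center: fR = Iα with I = ½MR². No-slip gives a = αR, so f = (I/R²)a = (1/2)M a.
Substituting: Mg sinθ = (1 + 0.5000)Ma, so a = g sinθ/(1 + 0.5000) = (9.81) sin 22.4° / 1.500 = 2.492 m/s².

a ≈ 2.49 m/s²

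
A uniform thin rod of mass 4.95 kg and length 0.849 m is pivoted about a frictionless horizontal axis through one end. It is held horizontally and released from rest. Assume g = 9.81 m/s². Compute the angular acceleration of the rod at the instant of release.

About the pivot, I = (1/3)ML² = (1/3)(4.95)(0.849)² = 1.189 kg·m².
The weight acts at the center, a distance L/2 = 0.4245 m from the pivot; τ = Mg(L/2) = 20.61 N·m.
α = τ/I = 20.61/1.189 = 17.33 rad/s².

α ≈ 17.3 rad/s²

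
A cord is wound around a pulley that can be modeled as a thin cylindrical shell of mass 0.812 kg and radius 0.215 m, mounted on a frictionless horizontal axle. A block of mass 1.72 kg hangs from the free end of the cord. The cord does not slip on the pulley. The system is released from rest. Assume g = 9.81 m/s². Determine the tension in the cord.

I = MR² = (0.812)(0.215)² = 0.03753 kg·m².
Block: mg − T = ma. Pulley: TR = Iα. No-slip: a = αR, so T = (I/R²)a = 0.8120·a.
Then mg = (m + 0.8120)a, so a = (1.72)(9.81)/(1.72 + 0.8120) = 6.664 m/s².
T = 0.8120·a = 5.411 N.

T ≈ 5.41 N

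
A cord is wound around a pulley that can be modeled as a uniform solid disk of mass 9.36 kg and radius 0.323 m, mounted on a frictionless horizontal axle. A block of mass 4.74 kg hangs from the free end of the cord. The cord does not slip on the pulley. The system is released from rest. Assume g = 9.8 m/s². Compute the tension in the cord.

I = ½MR² = (1/2)(9.36)(0.323)² = 0.4883 kg·m².
Block: mg − T = ma. Pulley: TR = Iα. No-slip: a = αR, so T = (I/R²)a = 4.680·a.
Then mg = (m + 4.680)a, so a = (4.74)(9.8)/(4.74 + 4.680) = 4.931 m/s².
T = 4.680·a = 23.08 N.

T ≈ 23.1 N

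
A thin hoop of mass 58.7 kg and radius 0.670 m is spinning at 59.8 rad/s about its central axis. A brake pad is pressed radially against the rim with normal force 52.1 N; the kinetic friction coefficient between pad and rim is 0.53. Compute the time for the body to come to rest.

t ≈ 85.2 s

I = MR² = (58.7)(0.670)² = 26.35 kg·m².
Friction force f = μN = (0.53)(52.1) = 27.61 N at the rim; torque magnitude τ = fR = 18.50 N·m, opposing ω.
|α| = τ/I = 18.50/26.35 = 0.7021 rad/s² (deceleration).
0 = ω₀ − |α|t ⇒ t = ω₀/|α| = 59.8/0.7021 = 85.17 s.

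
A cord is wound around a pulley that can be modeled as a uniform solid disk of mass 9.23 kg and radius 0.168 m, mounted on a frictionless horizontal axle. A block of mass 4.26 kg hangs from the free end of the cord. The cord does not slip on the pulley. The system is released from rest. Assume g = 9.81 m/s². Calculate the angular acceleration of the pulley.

I = ½MR² = (1/2)(9.23)(0.168)² = 0.1303 kg·m².
Block: mg − T = ma. Pulley: TR = Iα. No-slip: a = αR, so T = (I/R²)a = 4.615·a.
Then mg = (m + 4.615)a, so a = (4.26)(9.81)/(4.26 + 4.615) = 4.709 m/s².
α = a/R = 4.709/0.168 = 28.03 rad/s².

α ≈ 28.0 rad/s²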